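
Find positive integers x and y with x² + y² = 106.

We need to find integers x, y > 0 such that x² + y² = 106.
Trying x = 5: y² = 106 - 5² = 106 - 25 = 81
y = 9
Check: 5² + 9² = 25 + 81 = 106 ✓

106 = 5² + 9²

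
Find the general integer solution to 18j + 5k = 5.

Step 1: Compute gcd(18, 5) = 1.
Since 1 divides 5, solutions exist.

Step 2: Find a particular solution using extended Euclidean algorithm.
We get j₀ = 10, k₀ = -35.
Check: 18*10 + 5*-35 = 5 = 5 ✓

Step 3: Write the general solution.
j = 10 + (5/1)t = 10 + 5t
k = -35 - (18/1)t = -35 - 18t
for any integer t.

j = 10 + 5t, k = -35 - 18t for integer t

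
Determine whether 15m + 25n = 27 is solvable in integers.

Step 1: Compute gcd(15, 25).
gcd(15, 25) = 5

Step 2: Check divisibility.
Does 5 divide 27? 27 = 5 x 5 + 2, so no.

By the theorem on linear Diophantine equations, 15m + 25n = 27 has integer solutions if and only if gcd(15, 25) divides 27. Since 5 does not divide 27, no solutions exist.

No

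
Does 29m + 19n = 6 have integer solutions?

Step 1: Compute gcd(29, 19).
gcd(29, 19) = 1

Step 2: Check divisibility.
Does 1 divide 6? 6 = 1 x 6, so yes.

By the theorem on linear Diophantine equations, 29m + 19n = 6 has integer solutions if and only if gcd(29, 19) divides 6. Since 1 | 6, solutions exist.

Yes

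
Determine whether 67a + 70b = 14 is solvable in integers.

Step 1: Compute gcd(67, 70).
gcd(67, 70) = 1

Step 2: Check divisibility.
Does 1 divide 14? 14 = 1 x 14, so yes.

By the theorem on linear Diophantine equations, 67a + 70b = 14 has integer solutions if and only if gcd(67, 70) divides 14. Since 1 | 14, solutions exist.

Yes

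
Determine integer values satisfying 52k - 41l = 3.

Step 1: Check solvability.
gcd(52, 41) = 1
Since 1 divides 3, solutions exist.

Step 2: Apply extended Euclidean algorithm to find gcd.
We find integers such that 52*x0 + 41*y0 = 1

Step 3: Scale the particular solution.
Multiply by 3/1 = 3:
k = 45, l = 57

Step 4: Verify.
52*(45) - 41*(57) = 3 = 3 ✓

k = 45, l = 57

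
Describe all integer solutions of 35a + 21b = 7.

Step 1: Compute gcd(35, 21) = 7.
Since 7 divides 7, solutions exist.

Step 2: Find a particular solution using extended Euclidean algorithm.
We get a₀ = -1, b₀ = 2.
Check: 35*-1 + 21*2 = 7 = 7 ✓

Step 3: Write the general solution.
a = -1 + (21/7)t = -1 + 3t
b = 2 - (35/7)t = 2 - 5t
for any integer t.

a = -1 + 3t, b = 2 - 5t for integer t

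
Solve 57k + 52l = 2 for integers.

Step 1: Check solvability.
gcd(57, 52) = 1
Since 1 divides 2, solutions exist.

Step 2: Apply extended Euclidean algorithm to find gcd.
We find integers such that 57*x0 + 52*y0 = 1

Step 3: Scale the particular solution.
Multiply by 2/1 = 2:
k = 42, l = -46

Step 4: Verify.
57*(42) + 52*(-46) = 2 = 2 ✓

k = 42, l = -46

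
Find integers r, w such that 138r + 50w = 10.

Step 1: Check solvability.
gcd(138, 50) = 2
Since 2 divides 10, solutions exist.

Step 2: Apply extended Euclidean algorithm to find gcd.
We find integers such that 138*x0 + 50*y0 = 2

Step 3: Scale the particular solution.
Multiply by 10/2 = 5:
r = 20, w = -55

Step 4: Verify.
138*(20) + 50*(-55) = 10 = 10 ✓

r = 20, w = -55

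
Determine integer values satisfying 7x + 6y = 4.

Step 1: Check solvability.
gcd(7, 6) = 1
Since 1 divides 4, solutions exist.

Step 2: Apply extended Euclidean algorithm to find gcd.
We find integers such that 7*x0 + 6*y0 = 1

Step 3: Scale the particular solution.
Multiply by 4/1 = 4:
x = 4, y = -4

Step 4: Verify.
7*(4) + 6*(-4) = 4 = 4 ✓

x = 4, y = -4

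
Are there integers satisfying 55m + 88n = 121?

Step 1: Compute gcd(55, 88).
gcd(55, 88) = 11

Step 2: Check divisibility.
Does 11 divide 121? 121 = 11 x 11, so yes.

By the theorem on linear Diophantine equations, 55m + 88n = 121 has integer solutions if and only if gcd(55, 88) divides 121. Since 11 | 121, solutions exist.

Yes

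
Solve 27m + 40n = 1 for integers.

Step 1: Check solvability.
gcd(27, 40) = 1
Since 1 divides 1, solutions exist.

Step 2: Apply extended Euclidean algorithm to find gcd.
We find integers such that 27*x0 + 40*y0 = 1

Step 3: Scale the particular solution.
Multiply by 1/1 = 1:
m = 3, n = -2

Step 4: Verify.
27*(3) + 40*(-2) = 1 = 1 ✓

m = 3, n = -2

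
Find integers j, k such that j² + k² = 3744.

We need to find integers j, k > 0 such that j² + k² = 3744.
Trying j = 12: k² = 3744 - 12² = 3744 - 144 = 3600
k = 60
Check: 12² + 60² = 144 + 3600 = 3744 ✓

3744 = 12² + 60²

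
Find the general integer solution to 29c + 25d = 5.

Step 1: Compute gcd(29, 25) = 1.
Since 1 divides 5, solutions exist.

Step 2: Find a particular solution using extended Euclidean algorithm.
We get c₀ = -30, d₀ = 35.
Check: 29*-30 + 25*35 = 5 = 5 ✓

Step 3: Write the general solution.
c = -30 + (25/1)t = -30 + 25t
d = 35 - (29/1)t = 35 - 29t
for any integer t.

c = -30 + 25t, d = 35 - 29t for integer t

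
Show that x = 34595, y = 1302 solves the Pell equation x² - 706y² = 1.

Compute x² = 34595² = 1196814025
Compute 706y² = 706·1302² = 706·1695204 = 1196814024
x² - 706y² = 1196814025 - 1196814024 = 1
Since this equals 1, (34595, 1302) is a solution.

Yes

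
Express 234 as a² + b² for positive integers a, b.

We need to find integers a, b > 0 such that a² + b² = 234.
Trying a = 3: b² = 234 - 3² = 234 - 9 = 225
b = 15
Check: 3² + 15² = 9 + 225 = 234 ✓

234 = 3² + 15²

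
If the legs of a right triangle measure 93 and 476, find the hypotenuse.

c² = a² + b² = 93² + 476² = 8649 + 226576 = 235225
c = 485

485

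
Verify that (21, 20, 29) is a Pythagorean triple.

Compute a² + b²:
21² + 20² = 441 + 400 = 841
Compute c²:
29² = 841
Since 841 = 841, it is a Pythagorean triple.

Yes, it is a Pythagorean triple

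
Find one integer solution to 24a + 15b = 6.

Step 1: Check solvability.
gcd(24, 15) = 3
Since 3 divides 6, solutions exist.

Step 2: Apply extended Euclidean algorithm to find gcd.
We find integers such that 24*x0 + 15*y0 = 3

Step 3: Scale the particular solution.
Multiply by 6/3 = 2:
a = 4, b = -6

Step 4: Verify.
24*(4) + 15*(-6) = 6 = 6 ✓

a = 4, b = -6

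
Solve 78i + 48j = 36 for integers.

Step 1: Check solvability.
gcd(78, 48) = 6
Since 6 divides 36, solutions exist.

Step 2: Apply extended Euclidean algorithm to find gcd.
We find integers such that 78*x0 + 48*y0 = 6

Step 3: Scale the particular solution.
Multiply by 36/6 = 6:
i = -18, j = 30

Step 4: Verify.
78*(-18) + 48*(30) = 36 = 36 ✓

i = -18, j = 30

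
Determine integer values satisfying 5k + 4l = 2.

Step 1: Check solvability.
gcd(5, 4) = 1
Since 1 divides 2, solutions exist.

Step 2: Apply extended Euclidean algorithm to find gcd.
We find integers such that 5*x0 + 4*y0 = 1

Step 3: Scale the particular solution.
Multiply by 2/1 = 2:
k = 2, l = -2

Step 4: Verify.
5*(2) + 4*(-2) = 2 = 2 ✓

k = 2, l = -2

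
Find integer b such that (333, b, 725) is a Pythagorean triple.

b² = c² - a² = 725² - 333² = 525625 - 110889 = 414736
b = sqrt(414736) = 644

644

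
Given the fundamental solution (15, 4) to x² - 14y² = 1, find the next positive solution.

Solutions to x² - Dy² = 1 are generated by powers of (x₀ + y₀√D).
The next solution satisfies x₁ + y₁√14 = (x₀ + y₀√14)², giving:
x₁ = x₀² + 14y₀² = 15² + 14·4² = 225 + 224 = 449
y₁ = 2x₀y₀ = 2·15·4 = 120

Verify: 449² - 14·120² = 201601 - 201600 = 1 ✓

x = 449, y = 120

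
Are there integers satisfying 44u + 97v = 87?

Step 1: Compute gcd(44, 97).
gcd(44, 97) = 1

Step 2: Check divisibility.
Does 1 divide 87? 87 = 1 x 87, so yes.

By the theorem on linear Diophantine equations, 44u + 97v = 87 has integer solutions if and only if gcd(44, 97) divides 87. Since 1 | 87, solutions exist.

Yes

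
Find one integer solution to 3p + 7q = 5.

Step 1: Check solvability.
gcd(3, 7) = 1
Since 1 divides 5, solutions exist.

Step 2: Apply extended Euclidean algorithm to find gcd.
We find integers such that 3*x0 + 7*y0 = 1

Step 3: Scale the particular solution.
Multiply by 5/1 = 5:
p = -10, q = 5

Step 4: Verify.
3*(-10) + 7*(5) = 5 = 5 ✓

p = -10, q = 5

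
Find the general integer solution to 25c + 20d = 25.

Step 1: Compute gcd(25, 20) = 5.
Since 5 divides 25, solutions exist.

Step 2: Find a particular solution using extended Euclidean algorithm.
We get c₀ = 5, d₀ = -5.
Check: 25*5 + 20*-5 = 25 = 25 ✓

Step 3: Write the general solution.
c = 5 + (20/5)t = 5 + 4t
d = -5 - (25/5)t = -5 - 5t
for any integer t.

c = 5 + 4t, d = -5 - 5t for integer t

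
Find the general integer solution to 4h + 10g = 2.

Step 1: Compute gcd(4, 10) = 2.
Since 2 divides 2, solutions exist.

Step 2: Find a particular solution using extended Euclidean algorithm.
We get h₀ = -2, g₀ = 1.
Check: 4*-2 + 10*1 = 2 = 2 ✓

Step 3: Write the general solution.
h = -2 + (10/2)t = -2 + 5t
g = 1 - (4/2)t = 1 - 2t
for any integer t.

h = -2 + 5t, g = 1 - 2t for integer t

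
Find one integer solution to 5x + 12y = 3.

Step 1: Check solvability.
gcd(5, 12) = 1
Since 1 divides 3, solutions exist.

Step 2: Apply extended Euclidean algorithm to find gcd.
We find integers such that 5*x0 + 12*y0 = 1

Step 3: Scale the particular solution.
Multiply by 3/1 = 3:
x = 15, y = -6

Step 4: Verify.
5*(15) + 12*(-6) = 3 = 3 ✓

x = 15, y = -6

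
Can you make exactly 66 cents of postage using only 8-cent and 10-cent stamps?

We need non-negative x, y with 8x + 10y = 66.
gcd(8, 10) = 2 divides 66, so integer solutions exist.
Search for a non-negative one: x = 2 gives 10y = 66 - 16 = 50, so y = 5.
Check: 8·2 + 10·5 = 66 ✓

Yes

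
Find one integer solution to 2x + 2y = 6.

Step 1: Check solvability.
gcd(2, 2) = 2
Since 2 divides 6, solutions exist.

Step 2: Apply extended Euclidean algorithm to find gcd.
We find integers such that 2*x0 + 2*y0 = 2

Step 3: Scale the particular solution.
Multiply by 6/2 = 3:
x = 0, y = 3

Step 4: Verify.
2*(0) + 2*(3) = 6 = 6 ✓

x = 0, y = 3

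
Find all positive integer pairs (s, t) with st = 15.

The positive divisors of 15 are: 1, 3, 5, 15.
Each divisor d gives the pair (d, 15/d):
(1, 15), (3, 5), (5, 3), (15, 1)

(1, 15), (3, 5), (5, 3), (15, 1)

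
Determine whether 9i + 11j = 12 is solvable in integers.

Step 1: Compute gcd(9, 11).
gcd(9, 11) = 1

Step 2: Check divisibility.
Does 1 divide 12? 12 = 1 x 12, so yes.

By the theorem on linear Diophantine equations, 9i + 11j = 12 has integer solutions if and only if gcd(9, 11) divides 12. Since 1 | 12, solutions exist.

Yes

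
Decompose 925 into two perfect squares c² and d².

We need to find integers c, d > 0 such that c² + d² = 925.
Trying c = 5: d² = 925 - 5² = 925 - 25 = 900
d = 30
Check: 5² + 30² = 25 + 900 = 925 ✓

925 = 5² + 30²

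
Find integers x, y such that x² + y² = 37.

We need to find integers x, y > 0 such that x² + y² = 37.
Trying x = 1: y² = 37 - 1² = 37 - 1 = 36
y = 6
Check: 1² + 6² = 1 + 36 = 37 ✓

37 = 1² + 6²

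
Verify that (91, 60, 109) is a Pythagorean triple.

Compute a² + b²:
91² + 60² = 8281 + 3600 = 11881
Compute c²:
109² = 11881
Since 11881 = 11881, it is a Pythagorean triple.

Yes, it is a Pythagorean triple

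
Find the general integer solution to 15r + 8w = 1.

Step 1: Compute gcd(15, 8) = 1.
Since 1 divides 1, solutions exist.

Step 2: Find a particular solution using extended Euclidean algorithm.
We get r₀ = -1, w₀ = 2.
Check: 15*-1 + 8*2 = 1 = 1 ✓

Step 3: Write the general solution.
r = -1 + (8/1)t = -1 + 8t
w = 2 - (15/1)t = 2 - 15t
for any integer t.

r = -1 + 8t, w = 2 - 15t for integer t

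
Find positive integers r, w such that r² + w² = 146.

Search for r with 146 - r² a perfect square.
r = 5: 146 - 5² = 146 - 25 = 121 = 11² ✓
So r = 5, w = 11.

r = 5, w = 11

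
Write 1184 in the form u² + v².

We need to find integers u, v > 0 such that u² + v² = 1184.
Trying u = 20: v² = 1184 - 20² = 1184 - 400 = 784
v = 28
Check: 20² + 28² = 400 + 784 = 1184 ✓

1184 = 20² + 28²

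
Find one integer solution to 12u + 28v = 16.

Step 1: Check solvability.
gcd(12, 28) = 4
Since 4 divides 16, solutions exist.

Step 2: Apply extended Euclidean algorithm to find gcd.
We find integers such that 12*x0 + 28*y0 = 4

Step 3: Scale the particular solution.
Multiply by 16/4 = 4:
u = -8, v = 4

Step 4: Verify.
12*(-8) + 28*(4) = 16 = 16 ✓

u = -8, v = 4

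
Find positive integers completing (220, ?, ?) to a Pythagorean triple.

We need the other leg and hypotenuse such that 220² + x² = c².
Take x = 585, c = 625: 220² + 585² = 48400 + 342225 = 390625 = 625² ✓
Triple: (585, 220, 625)

(585, 220, 625)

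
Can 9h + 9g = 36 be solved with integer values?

Step 1: Compute gcd(9, 9).
gcd(9, 9) = 9

Step 2: Check divisibility.
Does 9 divide 36? 36 = 9 x 4, so yes.

By the theorem on linear Diophantine equations, 9h + 9g = 36 has integer solutions if and only if gcd(9, 9) divides 36. Since 9 | 36, solutions exist.

Yes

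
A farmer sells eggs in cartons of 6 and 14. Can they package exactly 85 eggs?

We need non-negative a, b with 6a + 14b = 85.
gcd(6, 14) = 2, and 2 does not divide 85.
No integer solutions exist.

No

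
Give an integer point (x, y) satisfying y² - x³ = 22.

Try small integer x values and check whether x³ + 22 is a perfect square.
x = 3: x³ + 22 = 3³ + 22 = 27 + 22 = 49
Is 49 a perfect square? 7² = 49 ✓
So (x, y) = (3, 7) is a solution.

x = 3, y = 7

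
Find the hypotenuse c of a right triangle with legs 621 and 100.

c² = a² + b² = 621² + 100² = 385641 + 10000 = 395641
c = sqrt(395641) = 629

629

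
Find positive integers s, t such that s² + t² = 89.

Search for s with 89 - s² a perfect square.
s = 5: 89 - 5² = 89 - 25 = 64 = 8² ✓
So s = 5, t = 8.

s = 5, t = 8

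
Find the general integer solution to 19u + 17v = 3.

Step 1: Compute gcd(19, 17) = 1.
Since 1 divides 3, solutions exist.

Step 2: Find a particular solution using extended Euclidean algorithm.
We get u₀ = -24, v₀ = 27.
Check: 19*-24 + 17*27 = 3 = 3 ✓

Step 3: Write the general solution.
u = -24 + (17/1)t = -24 + 17t
v = 27 - (19/1)t = 27 - 19t
for any integer t.

u = -24 + 17t, v = 27 - 19t for integer t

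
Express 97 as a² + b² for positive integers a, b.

We need to find integers a, b > 0 such that a² + b² = 97.
Trying a = 4: b² = 97 - 4² = 97 - 16 = 81
b = 9
Check: 4² + 9² = 16 + 81 = 97 ✓

97 = 4² + 9²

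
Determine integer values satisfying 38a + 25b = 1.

Step 1: Check solvability.
gcd(38, 25) = 1
Since 1 divides 1, solutions exist.

Step 2: Apply extended Euclidean algorithm to find gcd.
We find integers such that 38*x0 + 25*y0 = 1

Step 3: Scale the particular solution.
Multiply by 1/1 = 1:
a = 2, b = -3

Step 4: Verify.
38*(2) + 25*(-3) = 1 = 1 ✓

a = 2, b = -3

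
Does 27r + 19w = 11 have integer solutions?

Step 1: Compute gcd(27, 19).
gcd(27, 19) = 1

Step 2: Check divisibility.
Does 1 divide 11? 11 = 1 x 11, so yes.

By the theorem on linear Diophantine equations, 27r + 19w = 11 has integer solutions if and only if gcd(27, 19) divides 11. Since 1 | 11, solutions exist.

Yes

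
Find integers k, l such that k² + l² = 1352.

We need to find integers k, l > 0 such that k² + l² = 1352.
Trying k = 14: l² = 1352 - 14² = 1352 - 196 = 1156
l = 34
Check: 14² + 34² = 196 + 1156 = 1352 ✓

1352 = 14² + 34²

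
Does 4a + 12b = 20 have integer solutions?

Step 1: Compute gcd(4, 12).
gcd(4, 12) = 4

Step 2: Check divisibility.
Does 4 divide 20? 20 = 4 x 5, so yes.

By the theorem on linear Diophantine equations, 4a + 12b = 20 has integer solutions if and only if gcd(4, 12) divides 20. Since 4 | 20, solutions exist.

Yes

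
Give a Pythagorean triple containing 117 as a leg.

We need the other leg and hypotenuse such that 117² + x² = c².
Take x = 2280, c = 2283: 117² + 2280² = 13689 + 5198400 = 5212089 = 2283² ✓
Triple: (117, 2280, 2283)

(117, 2280, 2283)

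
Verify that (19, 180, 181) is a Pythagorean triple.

Compute a² + b² = 19² + 180² = 361 + 32400 = 32761
Compute c² = 181² = 32761
Since 32761 = 32761, confirmed.

Yes, it is a Pythagorean triple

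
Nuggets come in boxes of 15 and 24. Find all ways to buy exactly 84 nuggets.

We need non-negative integers (x, y) with 15x + 24y = 84.
For each x in 0..5, check if 84 - 15x is a non-negative multiple of 24.
x = 4: 24y = 24, y = 1 ✓

(4 boxes of 15, 1 boxes of 24)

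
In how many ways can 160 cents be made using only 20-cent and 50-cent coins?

We need non-negative integers (x, y) with 20x + 50y = 160.
For each x from 0 to 8, check if (160 - 20x) is a non-negative multiple of 50.
Solutions (x, y): (3,2), (8,0)
Count: 2

2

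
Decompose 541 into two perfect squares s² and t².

We need to find integers s, t > 0 such that s² + t² = 541.
Trying s = 10: t² = 541 - 10² = 541 - 100 = 441
t = 21
Check: 10² + 21² = 100 + 441 = 541 ✓

541 = 10² + 21²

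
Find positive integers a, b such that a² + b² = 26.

Search for a with 26 - a² a perfect square.
a = 1: 26 - 1² = 26 - 1 = 25 = 5² ✓
So a = 1, b = 5.

a = 1, b = 5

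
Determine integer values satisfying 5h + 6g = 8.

Step 1: Check solvability.
gcd(5, 6) = 1
Since 1 divides 8, solutions exist.

Step 2: Apply extended Euclidean algorithm to find gcd.
We find integers such that 5*x0 + 6*y0 = 1

Step 3: Scale the particular solution.
Multiply by 8/1 = 8:
h = -8, g = 8

Step 4: Verify.
5*(-8) + 6*(8) = 8 = 8 ✓

h = -8, g = 8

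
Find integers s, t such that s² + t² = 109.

We need to find integers s, t > 0 such that s² + t² = 109.
Trying s = 3: t² = 109 - 3² = 109 - 9 = 100
t = 10
Check: 3² + 10² = 9 + 100 = 109 ✓

109 = 3² + 10²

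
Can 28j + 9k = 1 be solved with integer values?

Step 1: Compute gcd(28, 9).
gcd(28, 9) = 1

Step 2: Check divisibility.
Does 1 divide 1? 1 = 1 x 1, so yes.

By the theorem on linear Diophantine equations, 28j + 9k = 1 has integer solutions if and only if gcd(28, 9) divides 1. Since 1 | 1, solutions exist.

Yes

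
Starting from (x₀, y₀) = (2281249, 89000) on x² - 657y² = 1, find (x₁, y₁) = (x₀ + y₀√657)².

Solutions to x² - Dy² = 1 are generated by powers of (x₀ + y₀√D).
The next solution satisfies x₁ + y₁√657 = (x₀ + y₀√657)², giving:
x₁ = x₀² + 657y₀² = 2281249² + 657·89000² = 5204097000001 + 5204097000000 = 10408194000001
y₁ = 2x₀y₀ = 2·2281249·89000 = 406062322000

Verify: 10408194000001² - 657·406062322000² = 108330502341656816388000001 - 108330502341656816388000000 = 1 ✓

x = 10408194000001, y = 406062322000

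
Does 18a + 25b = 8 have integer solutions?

Step 1: Compute gcd(18, 25).
gcd(18, 25) = 1

Step 2: Check divisibility.
Does 1 divide 8? 8 = 1 x 8, so yes.

By the theorem on linear Diophantine equations, 18a + 25b = 8 has integer solutions if and only if gcd(18, 25) divides 8. Since 1 | 8, solutions exist.

Yes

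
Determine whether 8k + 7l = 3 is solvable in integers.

Step 1: Compute gcd(8, 7).
gcd(8, 7) = 1

Step 2: Check divisibility.
Does 1 divide 3? 3 = 1 x 3, so yes.

By the theorem on linear Diophantine equations, 8k + 7l = 3 has integer solutions if and only if gcd(8, 7) divides 3. Since 1 | 3, solutions exist.

Yes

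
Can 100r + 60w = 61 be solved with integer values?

Step 1: Compute gcd(100, 60).
gcd(100, 60) = 20

Step 2: Check divisibility.
Does 20 divide 61? 61 = 20 x 3 + 1, so no.

By the theorem on linear Diophantine equations, 100r + 60w = 61 has integer solutions if and only if gcd(100, 60) divides 61. Since 20 does not divide 61, no solutions exist.

No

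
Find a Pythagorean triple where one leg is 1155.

We need the other leg and hypotenuse such that 1155² + x² = c².
Take x = 3724, c = 3899: 1155² + 3724² = 1334025 + 13868176 = 15202201 = 3899² ✓
Triple: (1155, 3724, 3899)

(1155, 3724, 3899)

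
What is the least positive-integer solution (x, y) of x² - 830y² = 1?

We seek the smallest positive integers (x, y) with x² - 830y² = 1, i.e., x² = 830y² + 1.
Try successive y values:
y = 1: x² = 830·1² + 1 = 831, not a perfect square
y = 2: x² = 830·2² + 1 = 3321, not a perfect square
y = 3: x² = 830·3² + 1 = 7471, not a perfect square
... continuing the search (or via continued fractions) ...
y = 5082: x² = 830·5082² + 1 = 21436180921, x = 146411 ✓

Verify: 146411² - 830·5082² = 21436180921 - 21436180920 = 1 ✓

x = 146411, y = 5082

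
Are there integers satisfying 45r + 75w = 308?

Step 1: Compute gcd(45, 75).
gcd(45, 75) = 15

Step 2: Check divisibility.
Does 15 divide 308? 308 = 15 x 20 + 8, so no.

By the theorem on linear Diophantine equations, 45r + 75w = 308 has integer solutions if and only if gcd(45, 75) divides 308. Since 15 does not divide 308, no solutions exist.

No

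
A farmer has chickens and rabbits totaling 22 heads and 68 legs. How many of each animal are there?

Let c = chickens, r = rabbits.
Heads: c + r = 22
Legs: 2c + 4r = 68
From the first equation, c = 22 - r. Substitute:
2(22 - r) + 4r = 68
44 + 2r = 68
r = (68 - 44)/2 = 12
c = 22 - 12 = 10

Chickens: 10, Rabbits: 12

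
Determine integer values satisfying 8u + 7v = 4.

Step 1: Check solvability.
gcd(8, 7) = 1
Since 1 divides 4, solutions exist.

Step 2: Apply extended Euclidean algorithm to find gcd.
We find integers such that 8*x0 + 7*y0 = 1

Step 3: Scale the particular solution.
Multiply by 4/1 = 4:
u = 4, v = -4

Step 4: Verify.
8*(4) + 7*(-4) = 4 = 4 ✓

u = 4, v = -4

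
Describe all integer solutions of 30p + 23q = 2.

Step 1: Compute gcd(30, 23) = 1.
Since 1 divides 2, solutions exist.

Step 2: Find a particular solution using extended Euclidean algorithm.
We get p₀ = 20, q₀ = -26.
Check: 30*20 + 23*-26 = 2 = 2 ✓

Step 3: Write the general solution.
p = 20 + (23/1)t = 20 + 23t
q = -26 - (30/1)t = -26 - 30t
for any integer t.

p = 20 + 23t, q = -26 - 30t for integer t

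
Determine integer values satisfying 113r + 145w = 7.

Step 1: Check solvability.
gcd(113, 145) = 1
Since 1 divides 7, solutions exist.

Step 2: Apply extended Euclidean algorithm to find gcd.
We find integers such that 113*x0 + 145*y0 = 1

Step 3: Scale the particular solution.
Multiply by 7/1 = 7:
r = -476, w = 371

Step 4: Verify.
113*(-476) + 145*(371) = 7 = 7 ✓

r = -476, w = 371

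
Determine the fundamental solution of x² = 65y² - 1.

We need x² = 65y² - 1. Try successive y:
y = 1: x² = 65·1² - 1 = 64 = 8² ✓
Check: 8² - 65·1² = 64 - 65 = -1 ✓

x = 8, y = 1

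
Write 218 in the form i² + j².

We need to find integers i, j > 0 such that i² + j² = 218.
Trying i = 7: j² = 218 - 7² = 218 - 49 = 169
j = 13
Check: 7² + 13² = 49 + 169 = 218 ✓

218 = 7² + 13²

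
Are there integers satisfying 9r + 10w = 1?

Step 1: Compute gcd(9, 10).
gcd(9, 10) = 1

Step 2: Check divisibility.
Does 1 divide 1? 1 = 1 x 1, so yes.

By the theorem on linear Diophantine equations, 9r + 10w = 1 has integer solutions if and only if gcd(9, 10) divides 1. Since 1 | 1, solutions exist.

Yes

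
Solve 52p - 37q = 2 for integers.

Step 1: Check solvability.
gcd(52, 37) = 1
Since 1 divides 2, solutions exist.

Step 2: Apply extended Euclidean algorithm to find gcd.
We find integers such that 52*x0 + 37*y0 = 1

Step 3: Scale the particular solution.
Multiply by 2/1 = 2:
p = 10, q = 14

Step 4: Verify.
52*(10) - 37*(14) = 2 = 2 ✓

p = 10, q = 14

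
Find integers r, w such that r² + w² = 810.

We need to find integers r, w > 0 such that r² + w² = 810.
Trying r = 9: w² = 810 - 9² = 810 - 81 = 729
w = 27
Check: 9² + 27² = 81 + 729 = 810 ✓

810 = 9² + 27²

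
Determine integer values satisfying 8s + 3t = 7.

Step 1: Check solvability.
gcd(8, 3) = 1
Since 1 divides 7, solutions exist.

Step 2: Apply extended Euclidean algorithm to find gcd.
We find integers such that 8*x0 + 3*y0 = 1

Step 3: Scale the particular solution.
Multiply by 7/1 = 7:
s = -7, t = 21

Step 4: Verify.
8*(-7) + 3*(21) = 7 = 7 ✓

s = -7, t = 21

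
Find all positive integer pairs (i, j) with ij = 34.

The positive divisors of 34 are: 1, 2, 17, 34.
Each divisor d gives the pair (d, 34/d):
(1, 34), (2, 17), (17, 2), (34, 1)

(1, 34), (2, 17), (17, 2), (34, 1)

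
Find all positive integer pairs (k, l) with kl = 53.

The positive divisors of 53 are: 1, 53.
Each divisor d gives the pair (d, 53/d):
(1, 53), (53, 1)

(1, 53), (53, 1)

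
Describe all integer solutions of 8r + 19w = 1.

Step 1: Compute gcd(8, 19) = 1.
Since 1 divides 1, solutions exist.

Step 2: Find a particular solution using extended Euclidean algorithm.
We get r₀ = -7, w₀ = 3.
Check: 8*-7 + 19*3 = 1 = 1 ✓

Step 3: Write the general solution.
r = -7 + (19/1)t = -7 + 19t
w = 3 - (8/1)t = 3 - 8t
for any integer t.

r = -7 + 19t, w = 3 - 8t for integer t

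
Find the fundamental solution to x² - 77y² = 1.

We seek the smallest positive integers (x, y) with x² - 77y² = 1, i.e., x² = 77y² + 1.
Try successive y values:
y = 1: x² = 77·1² + 1 = 78, not a perfect square
y = 2: x² = 77·2² + 1 = 309, not a perfect square
y = 3: x² = 77·3² + 1 = 694, not a perfect square
... continuing the search (or via continued fractions) ...
y = 40: x² = 77·40² + 1 = 123201, x = 351 ✓

Verify: 351² - 77·40² = 123201 - 123200 = 1 ✓

x = 351, y = 40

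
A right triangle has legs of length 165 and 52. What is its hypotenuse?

c² = a² + b² = 165² + 52² = 27225 + 2704 = 29929
c = 173

173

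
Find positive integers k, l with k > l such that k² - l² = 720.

Factor: k² - l² = (k+l)(k-l) = 720.
We need two factors of 720 with the same parity.
Use k+l = 360 and k-l = 2 (product 360·2 = 720).
Adding: 2k = 362, so k = 181.
Subtracting: 2l = 358, so l = 179.
Check: 181² - 179² = 32761 - 32041 = 720 ✓

k = 181, l = 179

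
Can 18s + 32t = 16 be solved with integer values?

Step 1: Compute gcd(18, 32).
gcd(18, 32) = 2

Step 2: Check divisibility.
Does 2 divide 16? 16 = 2 x 8, so yes.

By the theorem on linear Diophantine equations, 18s + 32t = 16 has integer solutions if and only if gcd(18, 32) divides 16. Since 2 | 16, solutions exist.

Yes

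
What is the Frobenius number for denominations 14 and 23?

For two coprime denominations a and b, the Frobenius number (largest value not representable as a non-negative combination) is ab - a - b.
Here gcd(14, 23) = 1, so they are coprime.
F(14, 23) = 14·23 - 14 - 23 = 322 - 37 = 285

285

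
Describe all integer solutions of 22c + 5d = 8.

Step 1: Compute gcd(22, 5) = 1.
Since 1 divides 8, solutions exist.

Step 2: Find a particular solution using extended Euclidean algorithm.
We get c₀ = -16, d₀ = 72.
Check: 22*-16 + 5*72 = 8 = 8 ✓

Step 3: Write the general solution.
c = -16 + (5/1)t = -16 + 5t
d = 72 - (22/1)t = 72 - 22t
for any integer t.

c = -16 + 5t, d = 72 - 22t for integer t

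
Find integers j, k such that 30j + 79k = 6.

Step 1: Check solvability.
gcd(30, 79) = 1
Since 1 divides 6, solutions exist.

Step 2: Apply extended Euclidean algorithm to find gcd.
We find integers such that 30*x0 + 79*y0 = 1

Step 3: Scale the particular solution.
Multiply by 6/1 = 6:
j = 174, k = -66

Step 4: Verify.
30*(174) + 79*(-66) = 6 = 6 ✓

j = 174, k = -66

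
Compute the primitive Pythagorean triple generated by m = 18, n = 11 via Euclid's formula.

a = m² - n² = 18² - 11² = 324 - 121 = 203
b = 2mn = 2·18·11 = 396
c = m² + n² = 324 + 121 = 445
Verify: 203² + 396² = 41209 + 156816 = 198025 = 445² ✓

(203, 396, 445)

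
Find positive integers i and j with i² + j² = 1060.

We need to find integers i, j > 0 such that i² + j² = 1060.
Trying i = 6: j² = 1060 - 6² = 1060 - 36 = 1024
j = 32
Check: 6² + 32² = 36 + 1024 = 1060 ✓

1060 = 6² + 32²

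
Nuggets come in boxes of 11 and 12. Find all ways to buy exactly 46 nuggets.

We need non-negative integers (x, y) with 11x + 12y = 46.
For each x in 0..4, check if 46 - 11x is a non-negative multiple of 12.
x = 2: 12y = 24, y = 2 ✓

(2 boxes of 11, 2 boxes of 12)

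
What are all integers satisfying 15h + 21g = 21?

Step 1: Compute gcd(15, 21) = 3.
Since 3 divides 21, solutions exist.

Step 2: Find a particular solution using extended Euclidean algorithm.
We get h₀ = 21, g₀ = -14.
Check: 15*21 + 21*-14 = 21 = 21 ✓

Step 3: Write the general solution.
h = 21 + (21/3)t = 21 + 7t
g = -14 - (15/3)t = -14 - 5t
for any integer t.

h = 21 + 7t, g = -14 - 5t for integer t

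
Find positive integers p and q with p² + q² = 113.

We need to find integers p, q > 0 such that p² + q² = 113.
Trying p = 7: q² = 113 - 7² = 113 - 49 = 64
q = 8
Check: 7² + 8² = 49 + 64 = 113 ✓

113 = 7² + 8²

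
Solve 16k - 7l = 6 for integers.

Step 1: Check solvability.
gcd(16, 7) = 1
Since 1 divides 6, solutions exist.

Step 2: Apply extended Euclidean algorithm to find gcd.
We find integers such that 16*x0 + 7*y0 = 1

Step 3: Scale the particular solution.
Multiply by 6/1 = 6:
k = -18, l = -42

Step 4: Verify.
16*(-18) - 7*(-42) = 6 = 6 ✓

k = -18, l = -42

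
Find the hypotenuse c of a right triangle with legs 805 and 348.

c² = a² + b² = 805² + 348² = 648025 + 121104 = 769129
c = sqrt(769129) = 877

877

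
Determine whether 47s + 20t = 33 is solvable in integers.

Step 1: Compute gcd(47, 20).
gcd(47, 20) = 1

Step 2: Check divisibility.
Does 1 divide 33? 33 = 1 x 33, so yes.

By the theorem on linear Diophantine equations, 47s + 20t = 33 has integer solutions if and only if gcd(47, 20) divides 33. Since 1 | 33, solutions exist.

Yes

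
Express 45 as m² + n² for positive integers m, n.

We need to find integers m, n > 0 such that m² + n² = 45.
Trying m = 3: n² = 45 - 3² = 45 - 9 = 36
n = 6
Check: 3² + 6² = 9 + 36 = 45 ✓

45 = 3² + 6²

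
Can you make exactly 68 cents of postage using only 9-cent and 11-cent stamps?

We need non-negative x, y with 9x + 11y = 68.
gcd(9, 11) = 1 divides 68, so integer solutions exist, but checking x = 0..7 shows none with y ≥ 0.
So 68 cannot be made with non-negative stamp counts.

No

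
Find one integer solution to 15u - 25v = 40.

Step 1: Check solvability.
gcd(15, 25) = 5
Since 5 divides 40, solutions exist.

Step 2: Apply extended Euclidean algorithm to find gcd.
We find integers such that 15*x0 + 25*y0 = 5

Step 3: Scale the particular solution.
Multiply by 40/5 = 8:
u = 16, v = 8

Step 4: Verify.
15*(16) - 25*(8) = 40 = 40 ✓

u = 16, v = 8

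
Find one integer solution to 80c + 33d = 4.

Step 1: Check solvability.
gcd(80, 33) = 1
Since 1 divides 4, solutions exist.

Step 2: Apply extended Euclidean algorithm to find gcd.
We find integers such that 80*x0 + 33*y0 = 1

Step 3: Scale the particular solution.
Multiply by 4/1 = 4:
c = -28, d = 68

Step 4: Verify.
80*(-28) + 33*(68) = 4 = 4 ✓

c = -28, d = 68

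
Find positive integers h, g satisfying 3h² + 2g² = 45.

Try small values of h and check whether (45 - 3h²)/2 is a perfect square.
h = 3: 3·3² = 27, so 2g² = 45 - 27 = 18, giving g² = 9, g = 3.
Check: 3·3² + 2·3² = 27 + 18 = 45 ✓

h = 3, g = 3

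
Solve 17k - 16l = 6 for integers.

Step 1: Check solvability.
gcd(17, 16) = 1
Since 1 divides 6, solutions exist.

Step 2: Apply extended Euclidean algorithm to find gcd.
We find integers such that 17*x0 + 16*y0 = 1

Step 3: Scale the particular solution.
Multiply by 6/1 = 6:
k = 6, l = 6

Step 4: Verify.
17*(6) - 16*(6) = 6 = 6 ✓

k = 6, l = 6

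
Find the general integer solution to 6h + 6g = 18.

Step 1: Compute gcd(6, 6) = 6.
Since 6 divides 18, solutions exist.

Step 2: Find a particular solution using extended Euclidean algorithm.
We get h₀ = 0, g₀ = 3.
Check: 6*0 + 6*3 = 18 = 18 ✓

Step 3: Write the general solution.
h = 0 + (6/6)t = 0 + 1t
g = 3 - (6/6)t = 3 - 1t
for any integer t.

h = 0 + 1t, g = 3 - 1t for integer t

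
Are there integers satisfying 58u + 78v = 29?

Step 1: Compute gcd(58, 78).
gcd(58, 78) = 2

Step 2: Check divisibility.
Does 2 divide 29? 29 = 2 x 14 + 1, so no.

By the theorem on linear Diophantine equations, 58u + 78v = 29 has integer solutions if and only if gcd(58, 78) divides 29. Since 2 does not divide 29, no solutions exist.

No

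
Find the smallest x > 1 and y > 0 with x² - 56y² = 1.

We seek the smallest positive integers (x, y) with x² - 56y² = 1, i.e., x² = 56y² + 1.
Try successive y values:
y = 1: x² = 56·1² + 1 = 57, not a perfect square
y = 2: x² = 56·2² + 1 = 225, x = 15 ✓

Verify: 15² - 56·2² = 225 - 224 = 1 ✓

x = 15, y = 2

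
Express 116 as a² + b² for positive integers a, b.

We need to find integers a, b > 0 such that a² + b² = 116.
Trying a = 4: b² = 116 - 4² = 116 - 16 = 100
b = 10
Check: 4² + 10² = 16 + 100 = 116 ✓

116 = 4² + 10²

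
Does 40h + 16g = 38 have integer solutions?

Step 1: Compute gcd(40, 16).
gcd(40, 16) = 8

Step 2: Check divisibility.
Does 8 divide 38? 38 = 8 x 4 + 6, so no.

By the theorem on linear Diophantine equations, 40h + 16g = 38 has integer solutions if and only if gcd(40, 16) divides 38. Since 8 does not divide 38, no solutions exist.

No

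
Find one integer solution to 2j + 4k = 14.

Step 1: Check solvability.
gcd(2, 4) = 2
Since 2 divides 14, solutions exist.

Step 2: Apply extended Euclidean algorithm to find gcd.
We find integers such that 2*x0 + 4*y0 = 2

Step 3: Scale the particular solution.
Multiply by 14/2 = 7:
j = 7, k = 0

Step 4: Verify.
2*(7) + 4*(0) = 14 = 14 ✓

j = 7, k = 0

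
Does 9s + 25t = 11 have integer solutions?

Step 1: Compute gcd(9, 25).
gcd(9, 25) = 1

Step 2: Check divisibility.
Does 1 divide 11? 11 = 1 x 11, so yes.

By the theorem on linear Diophantine equations, 9s + 25t = 11 has integer solutions if and only if gcd(9, 25) divides 11. Since 1 | 11, solutions exist.

Yes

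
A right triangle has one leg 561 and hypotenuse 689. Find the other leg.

b² = c² - a² = 474721 - 314721 = 160000
b = 400

400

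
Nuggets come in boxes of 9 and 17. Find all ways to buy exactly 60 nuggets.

We need non-negative integers (x, y) with 9x + 17y = 60.
For each x in 0..6, check if 60 - 9x is a non-negative multiple of 17.
x = 1: 17y = 51, y = 3 ✓

(1 boxes of 9, 3 boxes of 17)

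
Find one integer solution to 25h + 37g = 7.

Step 1: Check solvability.
gcd(25, 37) = 1
Since 1 divides 7, solutions exist.

Step 2: Apply extended Euclidean algorithm to find gcd.
We find integers such that 25*x0 + 37*y0 = 1

Step 3: Scale the particular solution.
Multiply by 7/1 = 7:
h = 21, g = -14

Step 4: Verify.
25*(21) + 37*(-14) = 7 = 7 ✓

h = 21, g = -14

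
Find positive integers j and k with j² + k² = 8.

We need to find integers j, k > 0 such that j² + k² = 8.
Trying j = 2: k² = 8 - 2² = 8 - 4 = 4
k = 2
Check: 2² + 2² = 4 + 4 = 8 ✓

8 = 2² + 2²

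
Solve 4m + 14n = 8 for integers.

Step 1: Check solvability.
gcd(4, 14) = 2
Since 2 divides 8, solutions exist.

Step 2: Apply extended Euclidean algorithm to find gcd.
We find integers such that 4*x0 + 14*y0 = 2

Step 3: Scale the particular solution.
Multiply by 8/2 = 4:
m = -12, n = 4

Step 4: Verify.
4*(-12) + 14*(4) = 8 = 8 ✓

m = -12, n = 4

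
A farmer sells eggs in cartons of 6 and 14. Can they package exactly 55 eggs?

We need non-negative a, b with 6a + 14b = 55.
gcd(6, 14) = 2, and 2 does not divide 55.
No integer solutions exist.

No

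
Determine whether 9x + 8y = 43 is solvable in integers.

Step 1: Compute gcd(9, 8).
gcd(9, 8) = 1

Step 2: Check divisibility.
Does 1 divide 43? 43 = 1 x 43, so yes.

By the theorem on linear Diophantine equations, 9x + 8y = 43 has integer solutions if and only if gcd(9, 8) divides 43. Since 1 | 43, solutions exist.

Yes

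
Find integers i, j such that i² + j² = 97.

We need to find integers i, j > 0 such that i² + j² = 97.
Trying i = 4: j² = 97 - 4² = 97 - 16 = 81
j = 9
Check: 4² + 9² = 16 + 81 = 97 ✓

97 = 4² + 9²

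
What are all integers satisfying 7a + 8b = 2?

Step 1: Compute gcd(7, 8) = 1.
Since 1 divides 2, solutions exist.

Step 2: Find a particular solution using extended Euclidean algorithm.
We get a₀ = -2, b₀ = 2.
Check: 7*-2 + 8*2 = 2 = 2 ✓

Step 3: Write the general solution.
a = -2 + (8/1)t = -2 + 8t
b = 2 - (7/1)t = 2 - 7t
for any integer t.

a = -2 + 8t, b = 2 - 7t for integer t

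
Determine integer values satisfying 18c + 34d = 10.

Step 1: Check solvability.
gcd(18, 34) = 2
Since 2 divides 10, solutions exist.

Step 2: Apply extended Euclidean algorithm to find gcd.
We find integers such that 18*x0 + 34*y0 = 2

Step 3: Scale the particular solution.
Multiply by 10/2 = 5:
c = 10, d = -5

Step 4: Verify.
18*(10) + 34*(-5) = 10 = 10 ✓

c = 10, d = -5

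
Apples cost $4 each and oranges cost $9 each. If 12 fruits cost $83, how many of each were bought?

Let a = apples, o = oranges.
a + o = 12
4a + 9o = 83
Substitute o = 12 - a:
4a + 9(12 - a) = 83
(4 - 9)a = 83 - 108
-5a = -25
a = 5, o = 12 - 5 = 7

Apples: 5, Oranges: 7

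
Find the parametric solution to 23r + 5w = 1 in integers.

Step 1: Compute gcd(23, 5) = 1.
Since 1 divides 1, solutions exist.

Step 2: Find a particular solution using extended Euclidean algorithm.
We get r₀ = 2, w₀ = -9.
Check: 23*2 + 5*-9 = 1 = 1 ✓

Step 3: Write the general solution.
r = 2 + (5/1)t = 2 + 5t
w = -9 - (23/1)t = -9 - 23t
for any integer t.

r = 2 + 5t, w = -9 - 23t for integer t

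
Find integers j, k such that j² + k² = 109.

We need to find integers j, k > 0 such that j² + k² = 109.
Trying j = 3: k² = 109 - 3² = 109 - 9 = 100
k = 10
Check: 3² + 10² = 9 + 100 = 109 ✓

109 = 3² + 10²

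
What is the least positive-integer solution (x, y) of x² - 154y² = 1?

We seek the smallest positive integers (x, y) with x² - 154y² = 1, i.e., x² = 154y² + 1.
Try successive y values:
y = 1: x² = 154·1² + 1 = 155, not a perfect square
y = 2: x² = 154·2² + 1 = 617, not a perfect square
y = 3: x² = 154·3² + 1 = 1387, not a perfect square
... continuing the search (or via continued fractions) ...
y = 1716: x² = 154·1716² + 1 = 453477025, x = 21295 ✓

Verify: 21295² - 154·1716² = 453477025 - 453477024 = 1 ✓

x = 21295, y = 1716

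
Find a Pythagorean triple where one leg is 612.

We need the other leg and hypotenuse such that 612² + x² = c².
Take x = 35, c = 613: 612² + 35² = 374544 + 1225 = 375769 = 613² ✓
Triple: (35, 612, 613)

(35, 612, 613)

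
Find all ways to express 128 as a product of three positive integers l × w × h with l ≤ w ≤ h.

Iterate l from 1 to ⌊128^(1/3)⌋. For each l dividing 128, iterate w ≥ l with w dividing 128/l, and set h = 128/(l·w).
Triples found (8): (1×1×128), (1×2×64), (1×4×32), (1×8×16), (2×2×32), (2×4×16), (2×8×8), (4×4×8)

(1×1×128), (1×2×64), (1×4×32), (1×8×16), (2×2×32), (2×4×16), (2×8×8), (4×4×8)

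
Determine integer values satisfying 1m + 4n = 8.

Step 1: Check solvability.
gcd(1, 4) = 1
Since 1 divides 8, solutions exist.

Step 2: Apply extended Euclidean algorithm to find gcd.
We find integers such that 1*x0 + 4*y0 = 1

Step 3: Scale the particular solution.
Multiply by 8/1 = 8:
m = 8, n = 0

Step 4: Verify.
1*(8) + 4*(0) = 8 = 8 ✓

m = 8, n = 0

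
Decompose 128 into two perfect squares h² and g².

We need to find integers h, g > 0 such that h² + g² = 128.
Trying h = 8: g² = 128 - 8² = 128 - 64 = 64
g = 8
Check: 8² + 8² = 64 + 64 = 128 ✓

128 = 8² + 8²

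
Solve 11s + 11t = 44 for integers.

Step 1: Check solvability.
gcd(11, 11) = 11
Since 11 divides 44, solutions exist.

Step 2: Apply extended Euclidean algorithm to find gcd.
We find integers such that 11*x0 + 11*y0 = 11

Step 3: Scale the particular solution.
Multiply by 44/11 = 4:
s = 0, t = 4

Step 4: Verify.
11*(0) + 11*(4) = 44 = 44 ✓

s = 0, t = 4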